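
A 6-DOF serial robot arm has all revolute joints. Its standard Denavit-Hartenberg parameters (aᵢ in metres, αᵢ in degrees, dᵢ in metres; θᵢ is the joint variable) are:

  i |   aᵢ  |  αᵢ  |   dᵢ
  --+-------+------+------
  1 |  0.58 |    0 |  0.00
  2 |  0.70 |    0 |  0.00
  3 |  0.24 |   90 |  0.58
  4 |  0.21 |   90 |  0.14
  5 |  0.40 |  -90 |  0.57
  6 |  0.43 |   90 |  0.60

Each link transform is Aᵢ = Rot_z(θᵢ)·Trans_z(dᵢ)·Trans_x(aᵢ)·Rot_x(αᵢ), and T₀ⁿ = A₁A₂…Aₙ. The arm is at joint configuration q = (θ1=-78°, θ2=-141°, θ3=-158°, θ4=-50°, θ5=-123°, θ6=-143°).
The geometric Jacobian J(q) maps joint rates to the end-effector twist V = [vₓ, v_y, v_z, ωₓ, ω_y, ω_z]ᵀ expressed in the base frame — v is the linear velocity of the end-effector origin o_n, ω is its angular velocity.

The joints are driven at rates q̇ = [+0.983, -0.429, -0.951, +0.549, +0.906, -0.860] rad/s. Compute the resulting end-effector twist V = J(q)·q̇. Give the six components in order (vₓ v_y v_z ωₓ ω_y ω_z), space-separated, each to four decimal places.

1.2712 -1.1365 -0.2705 -1.4045 -0.6345 -0.4269

o_n = [-0.3131, 0.0844, -0.4755]
J₁: ẑ×o_n = [-0.0844, -0.3131, 0.0000], ω = ẑ
J2: z=[0.0000, 0.0000, 1.0000] o=[0.1206, -0.5673, 0.0000] → [-0.6517, -0.4337, 0.0000, 0.0000, 0.0000, 1.0000]
J3: z=[0.0000, 0.0000, 1.0000] o=[-0.4234, -0.1268, 0.0000] → [-0.2112, 0.1103, 0.0000, 0.0000, 0.0000, 1.0000]
J4: z=[-0.2924, -0.9563, 0.0000] o=[-0.1939, -0.1970, 0.5800] → [1.0093, -0.3086, -0.1963, -0.2924, -0.9563, 0.0000]
J5: z=[-0.7326, 0.2240, -0.6428] o=[-0.1057, -0.3703, 0.4191] → [0.0919, -0.5221, -0.2867, -0.7326, 0.2240, -0.6428]
J6: z=[0.6748, 0.3632, -0.6425] o=[-0.5591, 0.1191, 0.2196] → [-0.2748, 0.3110, -0.1128, 0.6748, 0.3632, -0.6425]
V = J·q̇ = [1.2712, -1.1365, -0.2705, -1.4045, -0.6345, -0.4269]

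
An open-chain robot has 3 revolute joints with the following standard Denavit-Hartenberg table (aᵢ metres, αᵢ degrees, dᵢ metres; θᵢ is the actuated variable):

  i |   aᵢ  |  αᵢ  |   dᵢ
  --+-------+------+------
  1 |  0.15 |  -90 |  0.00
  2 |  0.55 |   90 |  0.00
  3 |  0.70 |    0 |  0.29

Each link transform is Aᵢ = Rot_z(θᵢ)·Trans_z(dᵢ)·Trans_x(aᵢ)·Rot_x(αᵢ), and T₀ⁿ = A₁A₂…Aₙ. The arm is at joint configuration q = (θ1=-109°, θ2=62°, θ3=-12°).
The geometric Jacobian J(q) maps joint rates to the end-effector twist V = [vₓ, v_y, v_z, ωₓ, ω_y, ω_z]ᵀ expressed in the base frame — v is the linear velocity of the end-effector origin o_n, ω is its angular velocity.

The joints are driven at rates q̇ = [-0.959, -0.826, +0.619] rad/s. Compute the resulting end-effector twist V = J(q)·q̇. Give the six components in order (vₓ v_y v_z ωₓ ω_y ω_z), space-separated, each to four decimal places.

o_n = [-0.4585, -0.8846, -0.9540]
J₁: ẑ×o_n = [0.8846, -0.4585, 0.0000], ω = ẑ
J2: z=[0.9455, -0.3256, 0.0000] o=[-0.0488, -0.1418, 0.0000] → [0.3106, 0.9021, -0.8357, 0.9455, -0.3256, 0.0000]
J3: z=[-0.2875, -0.8348, 0.4695] o=[-0.1329, -0.3860, -0.4856] → [0.6252, -0.2875, -0.1285, -0.2875, -0.8348, 0.4695]
V = J·q̇ = [-0.7179, -0.4833, 0.6108, -0.9589, -0.2478, -0.6684]

-0.7179 -0.4833 0.6108 -0.9589 -0.2478 -0.6684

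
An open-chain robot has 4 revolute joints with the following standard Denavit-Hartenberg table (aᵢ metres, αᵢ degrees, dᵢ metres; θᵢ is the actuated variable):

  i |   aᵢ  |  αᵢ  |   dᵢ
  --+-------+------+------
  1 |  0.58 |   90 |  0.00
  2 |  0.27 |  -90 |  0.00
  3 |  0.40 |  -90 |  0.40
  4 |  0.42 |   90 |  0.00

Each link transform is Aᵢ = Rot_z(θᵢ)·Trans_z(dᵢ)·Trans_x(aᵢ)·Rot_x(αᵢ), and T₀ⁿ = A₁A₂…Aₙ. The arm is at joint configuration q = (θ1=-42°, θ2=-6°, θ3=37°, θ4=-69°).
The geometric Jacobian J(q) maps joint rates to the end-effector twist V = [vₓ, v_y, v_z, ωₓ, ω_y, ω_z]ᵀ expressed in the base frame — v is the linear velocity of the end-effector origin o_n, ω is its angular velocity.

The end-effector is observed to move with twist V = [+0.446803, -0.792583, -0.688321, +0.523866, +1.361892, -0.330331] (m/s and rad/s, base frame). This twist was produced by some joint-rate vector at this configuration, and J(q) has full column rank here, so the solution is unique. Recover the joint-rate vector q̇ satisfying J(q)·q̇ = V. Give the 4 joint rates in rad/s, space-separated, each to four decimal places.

o_n = [1.2387, -0.6695, 0.7136]
J₁: ẑ×o_n = [0.6695, 1.2387, -0.0000], ω = ẑ
J2: z=[-0.6691, -0.7431, 0.0000] o=[0.4310, -0.3881, 0.0000] → [-0.5303, 0.4775, 0.7886, -0.6691, -0.7431, 0.0000]
J3: z=[0.0777, -0.0699, 0.9945] o=[0.6306, -0.5678, -0.0282] → [0.0493, 0.5472, 0.0346, 0.0777, -0.0699, 0.9945]
J4: z=[0.0896, 0.9940, 0.0629] o=[1.0588, -0.6294, 0.3362] → [0.3776, -0.0225, -0.1824, 0.0896, 0.9940, 0.0629]
q̇ = J⁺·V = [-0.3500, -0.6710, -0.0350, 0.8660]

-0.3500 -0.6710 -0.0350 0.8660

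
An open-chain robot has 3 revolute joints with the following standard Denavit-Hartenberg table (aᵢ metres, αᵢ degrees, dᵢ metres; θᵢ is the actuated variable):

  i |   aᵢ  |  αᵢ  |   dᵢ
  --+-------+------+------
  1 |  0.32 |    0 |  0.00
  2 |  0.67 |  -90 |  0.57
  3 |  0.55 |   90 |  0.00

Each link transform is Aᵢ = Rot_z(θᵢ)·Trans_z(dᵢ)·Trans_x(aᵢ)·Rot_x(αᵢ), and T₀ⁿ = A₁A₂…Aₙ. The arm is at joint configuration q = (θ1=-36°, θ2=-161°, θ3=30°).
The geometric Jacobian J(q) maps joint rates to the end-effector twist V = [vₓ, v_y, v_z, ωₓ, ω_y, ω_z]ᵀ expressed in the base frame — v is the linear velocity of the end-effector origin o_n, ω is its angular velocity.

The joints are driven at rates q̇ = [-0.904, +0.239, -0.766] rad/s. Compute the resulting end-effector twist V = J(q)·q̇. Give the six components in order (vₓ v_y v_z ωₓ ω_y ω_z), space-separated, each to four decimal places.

-0.1486 0.5565 0.3649 0.2240 0.7325 -0.6650

o_n = [-0.8373, 0.1471, 0.2950]
J₁: ẑ×o_n = [-0.1471, -0.8373, 0.0000], ω = ẑ
J2: z=[0.0000, 0.0000, 1.0000] o=[0.2589, -0.1881, 0.0000] → [-0.3351, -1.0962, 0.0000, 0.0000, 0.0000, 1.0000]
J3: z=[-0.2924, -0.9563, 0.0000] o=[-0.3818, 0.0078, 0.5700] → [0.2630, -0.0804, -0.4763, -0.2924, -0.9563, 0.0000]
V = J·q̇ = [-0.1486, 0.5565, 0.3649, 0.2240, 0.7325, -0.6650]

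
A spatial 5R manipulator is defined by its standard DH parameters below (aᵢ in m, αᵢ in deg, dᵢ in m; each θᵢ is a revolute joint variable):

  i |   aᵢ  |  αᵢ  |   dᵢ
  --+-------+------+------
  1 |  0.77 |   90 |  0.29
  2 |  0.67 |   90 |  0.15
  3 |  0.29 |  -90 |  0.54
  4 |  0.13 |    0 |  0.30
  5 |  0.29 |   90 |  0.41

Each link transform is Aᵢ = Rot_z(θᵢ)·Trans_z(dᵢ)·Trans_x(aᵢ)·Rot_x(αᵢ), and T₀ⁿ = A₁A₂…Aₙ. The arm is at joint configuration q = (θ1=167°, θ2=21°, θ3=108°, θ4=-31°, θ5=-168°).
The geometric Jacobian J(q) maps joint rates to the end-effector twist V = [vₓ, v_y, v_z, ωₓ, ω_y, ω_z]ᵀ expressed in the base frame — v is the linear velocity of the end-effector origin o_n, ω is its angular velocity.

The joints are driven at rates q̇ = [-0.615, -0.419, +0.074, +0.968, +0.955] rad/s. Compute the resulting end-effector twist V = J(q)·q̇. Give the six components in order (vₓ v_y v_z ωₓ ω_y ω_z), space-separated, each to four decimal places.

o_n = [-0.8771, 0.2555, -0.2045]
J₁: ẑ×o_n = [-0.2555, -0.8771, 0.0000], ω = ẑ
J2: z=[0.2250, 0.9744, 0.0000] o=[-0.7503, 0.1732, 0.2900] → [-0.4818, 0.1112, 0.1421, 0.2250, 0.9744, 0.0000]
J3: z=[-0.3492, 0.0806, -0.9336] o=[-1.3260, 0.4601, 0.5301] → [-0.2503, -0.6756, 0.0353, -0.3492, 0.0806, -0.9336]
J4: z=[0.7956, -0.5008, -0.3408] o=[-1.3710, 0.7535, -0.0061] → [-0.0704, -0.0105, -0.1489, 0.7956, -0.5008, -0.3408]
J5: z=[0.7956, -0.5008, -0.3408] o=[-1.1005, 0.7047, -0.1832] → [-0.1425, -0.0593, -0.2455, 0.7956, -0.5008, -0.3408]
V = J·q̇ = [0.1362, 0.3760, -0.4356, 1.4099, -1.3654, -1.3395]

0.1362 0.3760 -0.4356 1.4099 -1.3654 -1.3395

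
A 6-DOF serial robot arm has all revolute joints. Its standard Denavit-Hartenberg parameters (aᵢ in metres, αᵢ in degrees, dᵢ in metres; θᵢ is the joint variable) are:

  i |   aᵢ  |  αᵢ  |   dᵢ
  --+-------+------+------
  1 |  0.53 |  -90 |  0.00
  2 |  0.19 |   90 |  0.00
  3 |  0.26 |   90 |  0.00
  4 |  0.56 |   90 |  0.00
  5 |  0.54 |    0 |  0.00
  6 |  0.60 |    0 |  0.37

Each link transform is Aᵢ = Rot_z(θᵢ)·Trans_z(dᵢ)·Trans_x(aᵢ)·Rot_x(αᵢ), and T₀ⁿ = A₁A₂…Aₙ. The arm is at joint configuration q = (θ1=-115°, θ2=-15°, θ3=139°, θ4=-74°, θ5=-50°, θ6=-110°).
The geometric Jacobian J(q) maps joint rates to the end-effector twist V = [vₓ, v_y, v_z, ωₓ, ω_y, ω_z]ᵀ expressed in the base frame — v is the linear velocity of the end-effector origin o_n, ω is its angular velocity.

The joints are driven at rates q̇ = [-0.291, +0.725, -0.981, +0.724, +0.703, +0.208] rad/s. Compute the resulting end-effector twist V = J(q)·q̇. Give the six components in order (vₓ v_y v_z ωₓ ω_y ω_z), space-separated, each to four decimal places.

o_n = [-0.6073, -0.1956, -0.4730]
J₁: ẑ×o_n = [0.1956, -0.6073, 0.0000], ω = ẑ
J2: z=[0.9063, -0.4226, 0.0000] o=[-0.2240, -0.4803, 0.0000] → [0.1999, 0.4287, 0.0961, 0.9063, -0.4226, 0.0000]
J3: z=[0.1094, 0.2346, 0.9659] o=[-0.3015, -0.6467, 0.0492] → [-0.5582, -0.2382, 0.1211, 0.1094, 0.2346, 0.9659]
J4: z=[0.4162, -0.8933, 0.1698] o=[-0.0669, -0.5470, -0.0016] → [0.3614, 0.1044, -0.3365, 0.4162, -0.8933, 0.1698]
J5: z=[-0.8979, -0.4332, -0.0785] o=[0.0136, -0.6141, -0.5517] → [-0.0013, 0.1194, -0.6447, -0.8979, -0.4332, -0.0785]
J6: z=[-0.8979, -0.4332, -0.0785] o=[-0.1087, -0.2861, -0.9629] → [-0.2052, 0.4791, -0.2973, -0.8979, -0.4332, -0.0785]
V = J·q̇ = [0.8537, 0.9804, -0.8078, 0.0331, -1.5779, -1.1871]

0.8537 0.9804 -0.8078 0.0331 -1.5779 -1.1871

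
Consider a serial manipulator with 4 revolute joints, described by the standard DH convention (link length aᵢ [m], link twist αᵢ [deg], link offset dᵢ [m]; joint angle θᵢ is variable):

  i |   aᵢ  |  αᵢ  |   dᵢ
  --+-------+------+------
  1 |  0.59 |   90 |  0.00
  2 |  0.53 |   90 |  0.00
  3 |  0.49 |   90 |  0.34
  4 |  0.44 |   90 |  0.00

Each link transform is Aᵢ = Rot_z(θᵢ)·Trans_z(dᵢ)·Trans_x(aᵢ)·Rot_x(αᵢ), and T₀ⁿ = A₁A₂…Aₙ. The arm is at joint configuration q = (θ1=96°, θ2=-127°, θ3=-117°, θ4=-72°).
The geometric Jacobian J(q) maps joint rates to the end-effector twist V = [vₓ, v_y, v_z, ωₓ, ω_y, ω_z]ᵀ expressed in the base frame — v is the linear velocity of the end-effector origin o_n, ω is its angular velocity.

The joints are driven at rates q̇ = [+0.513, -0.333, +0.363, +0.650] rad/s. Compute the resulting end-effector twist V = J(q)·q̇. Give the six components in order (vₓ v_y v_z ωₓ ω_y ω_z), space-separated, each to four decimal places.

o_n = [-0.6074, 0.4437, -0.2435]
J₁: ẑ×o_n = [-0.4437, -0.6074, 0.0000], ω = ẑ
J2: z=[0.9945, 0.1045, 0.0000] o=[-0.0617, 0.5868, 0.0000] → [-0.0255, 0.2422, -0.0853, 0.9945, 0.1045, 0.0000]
J3: z=[0.0835, -0.7943, 0.6018] o=[-0.0283, 0.2696, -0.4233] → [-0.2475, -0.3635, -0.4454, 0.0835, -0.7943, 0.6018]
J4: z=[0.3955, 0.5807, 0.7116] o=[-0.4481, 0.0870, -0.0410] → [-0.3714, -0.0333, 0.2336, 0.3955, 0.5807, 0.7116]
V = J·q̇ = [-0.5504, -0.5459, 0.0185, -0.0438, 0.0544, 1.1940]

-0.5504 -0.5459 0.0185 -0.0438 0.0544 1.1940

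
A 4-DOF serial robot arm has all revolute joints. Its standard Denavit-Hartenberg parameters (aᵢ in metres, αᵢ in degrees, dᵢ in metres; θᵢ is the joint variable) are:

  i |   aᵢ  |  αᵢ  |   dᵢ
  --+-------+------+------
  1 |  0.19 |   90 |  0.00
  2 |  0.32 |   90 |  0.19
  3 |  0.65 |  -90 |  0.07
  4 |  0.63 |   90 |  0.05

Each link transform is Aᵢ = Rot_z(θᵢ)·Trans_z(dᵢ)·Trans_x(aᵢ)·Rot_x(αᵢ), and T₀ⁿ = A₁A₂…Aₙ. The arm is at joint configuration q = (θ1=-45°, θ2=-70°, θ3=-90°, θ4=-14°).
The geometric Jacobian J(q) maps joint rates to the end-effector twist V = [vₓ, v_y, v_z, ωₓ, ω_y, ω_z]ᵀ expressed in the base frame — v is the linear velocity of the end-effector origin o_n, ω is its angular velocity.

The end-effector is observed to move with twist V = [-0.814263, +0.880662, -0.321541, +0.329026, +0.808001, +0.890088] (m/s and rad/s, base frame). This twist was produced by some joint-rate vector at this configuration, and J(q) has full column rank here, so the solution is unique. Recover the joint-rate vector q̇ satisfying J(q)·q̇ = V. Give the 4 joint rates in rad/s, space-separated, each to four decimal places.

o_n = [0.8336, 0.6815, -0.4238]
J₁: ẑ×o_n = [-0.6815, 0.8336, 0.0000], ω = ẑ
J2: z=[-0.7071, -0.7071, 0.0000] o=[0.1344, -0.1344, 0.0000] → [0.2996, -0.2996, -0.0825, -0.7071, -0.7071, 0.0000]
J3: z=[-0.6645, 0.6645, -0.3420] o=[0.0774, -0.3461, -0.3007] → [0.2697, -0.3404, -1.1852, -0.6645, 0.6645, -0.3420]
J4: z=[0.2418, -0.2418, -0.9397] o=[0.4905, 0.1600, -0.3246] → [0.5139, -0.2984, 0.2091, 0.2418, -0.2418, -0.9397]
q̇ = J⁺·V = [0.8250, -0.8040, 0.2960, -0.1770]

0.8250 -0.8040 0.2960 -0.1770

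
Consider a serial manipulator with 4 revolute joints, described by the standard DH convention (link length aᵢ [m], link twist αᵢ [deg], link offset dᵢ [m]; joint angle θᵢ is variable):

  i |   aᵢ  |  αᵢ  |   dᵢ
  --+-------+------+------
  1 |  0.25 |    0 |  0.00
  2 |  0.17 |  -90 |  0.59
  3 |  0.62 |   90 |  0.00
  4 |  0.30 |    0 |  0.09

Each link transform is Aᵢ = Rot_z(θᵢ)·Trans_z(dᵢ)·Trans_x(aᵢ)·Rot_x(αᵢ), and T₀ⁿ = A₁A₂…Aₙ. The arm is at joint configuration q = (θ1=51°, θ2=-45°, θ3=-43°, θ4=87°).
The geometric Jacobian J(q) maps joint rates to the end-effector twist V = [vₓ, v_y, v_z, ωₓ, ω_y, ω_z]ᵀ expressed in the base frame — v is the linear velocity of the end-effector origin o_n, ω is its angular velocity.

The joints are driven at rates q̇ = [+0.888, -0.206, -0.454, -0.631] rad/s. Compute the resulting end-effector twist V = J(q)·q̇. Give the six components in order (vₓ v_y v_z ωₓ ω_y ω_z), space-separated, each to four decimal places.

-0.5036 0.4883 0.3121 0.4754 -0.4065 0.2205

o_n = [0.6964, 0.5522, 1.0894]
J₁: ẑ×o_n = [-0.5522, 0.6964, 0.0000], ω = ẑ
J2: z=[0.0000, 0.0000, 1.0000] o=[0.1573, 0.1943, 0.0000] → [-0.3579, 0.5391, 0.0000, 0.0000, 0.0000, 1.0000]
J3: z=[-0.1045, 0.9945, 0.0000] o=[0.3264, 0.2121, 0.5900] → [0.4966, 0.0522, -0.4035, -0.1045, 0.9945, 0.0000]
J4: z=[-0.6783, -0.0713, 0.7314] o=[0.7774, 0.2595, 1.0128] → [-0.2195, -0.0073, -0.2043, -0.6783, -0.0713, 0.7314]
V = J·q̇ = [-0.5036, 0.4883, 0.3121, 0.4754, -0.4065, 0.2205]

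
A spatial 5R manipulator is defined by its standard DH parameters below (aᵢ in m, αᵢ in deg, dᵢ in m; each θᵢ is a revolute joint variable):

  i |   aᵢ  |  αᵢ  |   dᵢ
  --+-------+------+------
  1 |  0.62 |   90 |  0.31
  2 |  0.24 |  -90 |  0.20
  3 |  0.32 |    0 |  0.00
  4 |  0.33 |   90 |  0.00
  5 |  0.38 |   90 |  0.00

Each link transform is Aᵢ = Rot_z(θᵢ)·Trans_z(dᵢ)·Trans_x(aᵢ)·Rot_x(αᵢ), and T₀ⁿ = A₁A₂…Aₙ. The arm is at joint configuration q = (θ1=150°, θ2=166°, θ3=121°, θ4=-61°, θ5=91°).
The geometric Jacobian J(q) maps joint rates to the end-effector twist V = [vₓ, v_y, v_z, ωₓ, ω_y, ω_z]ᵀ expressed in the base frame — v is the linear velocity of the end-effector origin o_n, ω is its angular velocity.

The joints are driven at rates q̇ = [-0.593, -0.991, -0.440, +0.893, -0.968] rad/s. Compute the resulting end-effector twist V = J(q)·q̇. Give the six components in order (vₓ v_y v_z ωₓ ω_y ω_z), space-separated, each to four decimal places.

0.0922 -0.3851 0.3556 -1.3470 -0.9255 -1.2354

o_n = [-0.4355, -0.1577, -0.0014]
J₁: ẑ×o_n = [0.1577, -0.4355, 0.0000], ω = ẑ
J2: z=[0.5000, 0.8660, 0.0000] o=[-0.5369, 0.3100, 0.3100] → [-0.2696, 0.1557, -0.3218, 0.5000, 0.8660, 0.0000]
J3: z=[0.2095, -0.1210, -0.9703] o=[-0.2353, 0.3668, 0.3681] → [-0.4642, 0.2716, -0.1341, 0.2095, -0.1210, -0.9703]
J4: z=[0.2095, -0.1210, -0.9703] o=[-0.5109, 0.2092, 0.3282] → [-0.3162, -0.0042, -0.0677, 0.2095, -0.1210, -0.9703]
J5: z=[0.9777, 0.0129, 0.2095] o=[-0.5151, -0.1184, 0.3681] → [0.0035, 0.3779, -0.0395, 0.9777, 0.0129, 0.2095]
V = J·q̇ = [0.0922, -0.3851, 0.3556, -1.3470, -0.9255, -1.2354]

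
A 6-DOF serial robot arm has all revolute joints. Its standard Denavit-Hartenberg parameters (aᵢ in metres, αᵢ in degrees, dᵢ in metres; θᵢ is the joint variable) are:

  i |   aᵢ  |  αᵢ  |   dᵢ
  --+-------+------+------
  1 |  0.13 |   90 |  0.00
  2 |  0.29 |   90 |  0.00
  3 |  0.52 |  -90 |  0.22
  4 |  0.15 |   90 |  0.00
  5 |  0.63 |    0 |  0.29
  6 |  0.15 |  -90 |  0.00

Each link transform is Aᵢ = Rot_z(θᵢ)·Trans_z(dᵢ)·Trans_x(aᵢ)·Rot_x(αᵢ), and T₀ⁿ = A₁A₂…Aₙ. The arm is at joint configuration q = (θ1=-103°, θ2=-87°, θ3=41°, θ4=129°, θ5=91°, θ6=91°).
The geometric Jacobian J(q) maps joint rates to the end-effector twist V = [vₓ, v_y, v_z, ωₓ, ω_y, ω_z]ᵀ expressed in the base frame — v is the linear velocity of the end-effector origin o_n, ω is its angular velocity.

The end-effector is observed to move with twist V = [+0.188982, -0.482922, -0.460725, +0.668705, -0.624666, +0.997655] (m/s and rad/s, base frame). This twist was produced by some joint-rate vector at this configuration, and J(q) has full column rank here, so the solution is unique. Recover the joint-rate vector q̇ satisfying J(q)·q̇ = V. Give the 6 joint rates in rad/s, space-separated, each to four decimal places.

0.4530 -0.8370 -0.7800 0.3750 -0.5240 0.0570

o_n = [-0.9644, 0.1123, -0.4497]
J₁: ẑ×o_n = [-0.1123, -0.9644, 0.0000], ω = ẑ
J2: z=[-0.9744, 0.2250, 0.0000] o=[-0.0292, -0.1267, 0.0000] → [-0.1012, -0.4382, -0.0225, -0.9744, 0.2250, 0.0000]
J3: z=[0.2246, 0.9730, -0.0523] o=[-0.0327, -0.1415, -0.2896] → [-0.1425, 0.0847, 0.9636, 0.2246, 0.9730, -0.0523]
J4: z=[-0.7276, 0.2032, 0.6552] o=[-0.3203, 0.1293, -0.6930] → [0.0606, -0.2450, 0.1433, -0.7276, 0.2032, 0.6552]
J5: z=[-0.6451, -0.5276, -0.5528] o=[-0.2853, 0.0056, -0.6158] → [-0.0287, 0.4826, -0.4271, -0.6451, -0.5276, -0.5528]
J6: z=[-0.6451, -0.5276, -0.5528] o=[-0.9332, -0.0103, -0.3691] → [0.1103, -0.0348, -0.0955, -0.6451, -0.5276, -0.5528]
q̇ = J⁺·V = [0.4530, -0.8370, -0.7800, 0.3750, -0.5240, 0.0570]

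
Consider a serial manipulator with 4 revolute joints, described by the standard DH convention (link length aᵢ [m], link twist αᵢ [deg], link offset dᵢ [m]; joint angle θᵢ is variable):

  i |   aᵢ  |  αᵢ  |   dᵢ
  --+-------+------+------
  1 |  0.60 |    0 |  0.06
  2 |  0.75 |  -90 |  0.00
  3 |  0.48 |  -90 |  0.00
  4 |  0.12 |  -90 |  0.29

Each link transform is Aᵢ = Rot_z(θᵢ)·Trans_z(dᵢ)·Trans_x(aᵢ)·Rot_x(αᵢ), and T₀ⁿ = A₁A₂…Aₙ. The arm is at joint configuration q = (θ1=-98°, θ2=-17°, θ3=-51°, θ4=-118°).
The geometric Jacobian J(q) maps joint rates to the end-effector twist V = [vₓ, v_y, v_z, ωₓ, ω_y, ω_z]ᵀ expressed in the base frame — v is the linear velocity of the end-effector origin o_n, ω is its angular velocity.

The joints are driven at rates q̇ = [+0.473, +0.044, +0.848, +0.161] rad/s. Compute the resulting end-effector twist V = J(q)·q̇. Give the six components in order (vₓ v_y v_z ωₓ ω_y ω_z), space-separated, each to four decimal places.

0.8372 -0.3876 -0.4040 0.7157 -0.4718 0.4157

o_n = [-0.5124, -1.7646, 0.2067]
J₁: ẑ×o_n = [1.7646, -0.5124, 0.0000], ω = ẑ
J2: z=[0.0000, 0.0000, 1.0000] o=[-0.0835, -0.5942, 0.0600] → [1.1704, -0.4289, 0.0000, 0.0000, 0.0000, 1.0000]
J3: z=[0.9063, -0.4226, 0.0000] o=[-0.4005, -1.2739, 0.0600] → [-0.0620, -0.1330, -0.4920, 0.9063, -0.4226, 0.0000]
J4: z=[-0.3284, -0.7043, -0.6293] o=[-0.5281, -1.5477, 0.4330] → [0.0229, -0.0842, 0.0823, -0.3284, -0.7043, -0.6293]
V = J·q̇ = [0.8372, -0.3876, -0.4040, 0.7157, -0.4718, 0.4157]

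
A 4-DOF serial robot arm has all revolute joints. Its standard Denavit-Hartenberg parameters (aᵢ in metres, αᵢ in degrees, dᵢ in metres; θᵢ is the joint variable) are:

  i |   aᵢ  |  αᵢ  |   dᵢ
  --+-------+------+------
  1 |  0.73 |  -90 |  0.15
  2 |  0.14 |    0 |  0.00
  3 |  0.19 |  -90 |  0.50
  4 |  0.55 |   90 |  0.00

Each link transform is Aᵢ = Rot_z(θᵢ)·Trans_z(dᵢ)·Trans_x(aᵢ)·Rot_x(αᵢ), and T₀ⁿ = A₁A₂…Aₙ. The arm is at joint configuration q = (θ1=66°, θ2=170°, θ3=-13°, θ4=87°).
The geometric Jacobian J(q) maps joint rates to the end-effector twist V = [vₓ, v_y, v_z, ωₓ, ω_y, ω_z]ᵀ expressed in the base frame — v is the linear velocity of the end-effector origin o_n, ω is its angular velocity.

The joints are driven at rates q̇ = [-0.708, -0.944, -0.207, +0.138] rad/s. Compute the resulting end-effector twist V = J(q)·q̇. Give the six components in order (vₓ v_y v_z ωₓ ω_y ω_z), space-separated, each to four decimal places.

0.3199 0.0286 -0.3323 1.0296 -0.5174 -0.5810

o_n = [0.2039, 0.3369, 0.0402]
J₁: ẑ×o_n = [-0.3369, 0.2039, 0.0000], ω = ẑ
J2: z=[-0.9135, 0.4067, 0.0000] o=[0.2969, 0.6669, 0.1500] → [-0.0447, -0.1003, 0.3393, -0.9135, 0.4067, 0.0000]
J3: z=[-0.9135, 0.4067, 0.0000] o=[0.2408, 0.5409, 0.1257] → [-0.0348, -0.0781, 0.2014, -0.9135, 0.4067, 0.0000]
J4: z=[-0.1589, -0.3570, 0.9205] o=[-0.2871, 0.5845, 0.0515] → [0.2319, 0.4502, 0.2146, -0.1589, -0.3570, 0.9205]
V = J·q̇ = [0.3199, 0.0286, -0.3323, 1.0296, -0.5174, -0.5810]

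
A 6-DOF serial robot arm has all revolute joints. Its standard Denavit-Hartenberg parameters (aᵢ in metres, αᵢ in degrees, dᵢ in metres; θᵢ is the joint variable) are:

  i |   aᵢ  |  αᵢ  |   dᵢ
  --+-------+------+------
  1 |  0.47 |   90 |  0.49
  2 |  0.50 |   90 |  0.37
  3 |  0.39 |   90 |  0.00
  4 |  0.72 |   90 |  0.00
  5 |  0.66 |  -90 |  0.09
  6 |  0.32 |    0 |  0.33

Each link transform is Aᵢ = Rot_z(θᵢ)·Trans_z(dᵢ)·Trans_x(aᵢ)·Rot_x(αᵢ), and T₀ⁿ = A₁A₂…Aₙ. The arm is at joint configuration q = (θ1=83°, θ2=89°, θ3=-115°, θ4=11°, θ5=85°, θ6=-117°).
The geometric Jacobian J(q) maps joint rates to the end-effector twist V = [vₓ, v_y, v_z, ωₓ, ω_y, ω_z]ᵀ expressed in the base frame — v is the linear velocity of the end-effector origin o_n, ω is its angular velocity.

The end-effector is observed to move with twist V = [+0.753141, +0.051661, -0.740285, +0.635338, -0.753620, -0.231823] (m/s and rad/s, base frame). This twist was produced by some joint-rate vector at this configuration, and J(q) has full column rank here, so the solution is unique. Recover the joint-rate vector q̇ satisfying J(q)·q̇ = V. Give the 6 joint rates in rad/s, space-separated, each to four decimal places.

o_n = [-0.1842, 0.2026, 0.1282]
J₁: ẑ×o_n = [-0.2026, -0.1842, 0.0000], ω = ẑ
J2: z=[0.9925, -0.1219, 0.0000] o=[0.0573, 0.4665, 0.4900] → [0.0441, 0.3591, -0.2914, 0.9925, -0.1219, 0.0000]
J3: z=[0.1219, 0.9924, -0.0175] o=[0.4256, 0.4301, 0.9899] → [-0.8591, 0.1156, 0.5774, 0.1219, 0.9924, -0.0175]
J4: z=[0.4175, -0.0672, -0.9062] o=[0.0744, 0.4703, 0.8251] → [-0.1958, 0.5253, -0.1292, 0.4175, -0.0672, -0.9062]
J5: z=[-0.2914, -0.9545, -0.0635] o=[-0.5453, 0.6795, 0.5241] → [0.3475, -0.1383, 0.4837, -0.2914, -0.9545, -0.0635]
J6: z=[0.8938, -0.2953, 0.3376] o=[-0.3465, 0.5661, -0.1015] → [0.0549, -0.1505, -0.2770, 0.8938, -0.2953, 0.3376]
q̇ = J⁺·V = [-0.4620, 0.3710, -0.7780, -0.0830, -0.1800, 0.3850]

-0.4620 0.3710 -0.7780 -0.0830 -0.1800 0.3850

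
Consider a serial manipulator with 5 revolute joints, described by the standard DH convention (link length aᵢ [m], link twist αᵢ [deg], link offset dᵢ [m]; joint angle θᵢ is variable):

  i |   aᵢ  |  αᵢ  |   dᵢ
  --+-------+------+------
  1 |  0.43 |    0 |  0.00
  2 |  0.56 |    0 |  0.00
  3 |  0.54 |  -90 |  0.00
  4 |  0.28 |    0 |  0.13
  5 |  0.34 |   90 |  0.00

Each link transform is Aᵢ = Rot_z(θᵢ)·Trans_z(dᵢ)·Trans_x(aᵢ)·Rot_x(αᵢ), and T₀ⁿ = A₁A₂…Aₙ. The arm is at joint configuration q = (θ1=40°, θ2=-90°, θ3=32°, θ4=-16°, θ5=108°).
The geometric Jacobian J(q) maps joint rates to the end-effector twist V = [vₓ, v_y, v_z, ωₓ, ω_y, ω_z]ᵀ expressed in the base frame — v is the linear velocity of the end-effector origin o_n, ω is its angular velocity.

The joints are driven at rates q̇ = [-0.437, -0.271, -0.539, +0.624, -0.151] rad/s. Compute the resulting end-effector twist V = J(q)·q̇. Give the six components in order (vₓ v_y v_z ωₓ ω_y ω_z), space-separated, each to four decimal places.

o_n = [1.4878, -0.2753, -0.2626]
J₁: ẑ×o_n = [0.2753, 1.4878, -0.0000], ω = ẑ
J2: z=[0.0000, 0.0000, 1.0000] o=[0.3294, 0.2764, 0.0000] → [0.5517, 1.1584, -0.0000, 0.0000, 0.0000, 1.0000]
J3: z=[0.0000, 0.0000, 1.0000] o=[0.6894, -0.1526, 0.0000] → [0.1227, 0.7984, -0.0000, 0.0000, 0.0000, 1.0000]
J4: z=[0.3090, 0.9511, 0.0000] o=[1.2029, -0.3195, 0.0000] → [-0.2498, 0.0812, -0.2573, 0.3090, 0.9511, 0.0000]
J5: z=[0.3090, 0.9511, 0.0000] o=[1.4991, -0.2790, 0.0772] → [-0.3232, 0.1050, 0.0119, 0.3090, 0.9511, 0.0000]
V = J·q̇ = [-0.4430, -1.3597, -0.1623, 0.1462, 0.4498, -1.2470]

-0.4430 -1.3597 -0.1623 0.1462 0.4498 -1.2470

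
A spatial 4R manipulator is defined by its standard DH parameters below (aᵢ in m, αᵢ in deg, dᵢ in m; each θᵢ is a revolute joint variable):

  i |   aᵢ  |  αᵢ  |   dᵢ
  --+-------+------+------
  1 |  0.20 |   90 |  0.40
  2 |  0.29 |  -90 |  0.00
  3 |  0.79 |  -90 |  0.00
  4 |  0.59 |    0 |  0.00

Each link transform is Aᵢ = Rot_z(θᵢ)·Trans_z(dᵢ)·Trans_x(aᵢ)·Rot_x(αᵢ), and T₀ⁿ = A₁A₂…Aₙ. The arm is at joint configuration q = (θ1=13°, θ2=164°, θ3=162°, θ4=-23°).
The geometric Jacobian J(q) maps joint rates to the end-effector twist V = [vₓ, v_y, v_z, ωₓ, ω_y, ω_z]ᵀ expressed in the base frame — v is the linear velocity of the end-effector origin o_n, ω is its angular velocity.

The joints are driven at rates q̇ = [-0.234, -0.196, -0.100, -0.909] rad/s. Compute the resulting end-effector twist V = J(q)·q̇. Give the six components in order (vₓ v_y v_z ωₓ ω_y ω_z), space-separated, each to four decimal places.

o_n = [0.9562, 0.6435, -0.0911]
J₁: ẑ×o_n = [-0.6435, 0.9562, 0.0000], ω = ẑ
J2: z=[0.2250, -0.9744, 0.0000] o=[0.1949, 0.0450, 0.4000] → [0.4785, 0.1105, 0.8764, 0.2250, -0.9744, 0.0000]
J3: z=[-0.2686, -0.0620, -0.9613] o=[-0.0767, -0.0177, 0.4799] → [0.6710, -1.1463, -0.1135, -0.2686, -0.0620, -0.9613]
J4: z=[0.5034, -0.8599, -0.0852] o=[0.5721, 0.3826, 0.2728] → [0.3352, 0.1505, 0.4616, 0.5034, -0.8599, -0.0852]
V = J·q̇ = [-0.3150, -0.2676, -0.5800, -0.4748, 0.9788, -0.0604]

-0.3150 -0.2676 -0.5800 -0.4748 0.9788 -0.0604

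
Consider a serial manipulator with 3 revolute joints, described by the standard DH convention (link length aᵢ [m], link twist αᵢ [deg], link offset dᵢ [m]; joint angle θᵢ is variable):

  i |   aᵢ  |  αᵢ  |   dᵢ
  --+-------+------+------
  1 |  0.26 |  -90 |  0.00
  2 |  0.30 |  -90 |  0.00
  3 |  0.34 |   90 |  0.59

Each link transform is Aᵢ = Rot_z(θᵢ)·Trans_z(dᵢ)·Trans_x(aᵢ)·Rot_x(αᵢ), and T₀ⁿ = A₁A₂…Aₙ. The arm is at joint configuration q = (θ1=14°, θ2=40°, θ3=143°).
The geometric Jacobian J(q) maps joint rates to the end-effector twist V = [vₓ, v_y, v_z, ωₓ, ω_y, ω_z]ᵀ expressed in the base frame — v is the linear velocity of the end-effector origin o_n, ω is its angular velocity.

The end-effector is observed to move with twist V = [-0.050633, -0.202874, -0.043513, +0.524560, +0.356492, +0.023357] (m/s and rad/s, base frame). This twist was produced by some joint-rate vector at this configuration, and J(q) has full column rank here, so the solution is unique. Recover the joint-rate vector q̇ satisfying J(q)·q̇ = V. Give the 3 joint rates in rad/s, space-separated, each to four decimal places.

o_n = [-0.0450, -0.2221, -0.4703]
J₁: ẑ×o_n = [0.2221, -0.0450, 0.0000], ω = ẑ
J2: z=[-0.2419, 0.9703, 0.0000] o=[0.2523, 0.0629, 0.0000] → [-0.4563, -0.1138, 0.3574, -0.2419, 0.9703, 0.0000]
J3: z=[-0.6237, -0.1555, -0.7660] o=[0.4753, 0.1185, -0.1928] → [-0.2178, 0.2256, 0.1315, -0.6237, -0.1555, -0.7660]
q̇ = J⁺·V = [-0.6860, 0.2190, -0.9260]

-0.6860 0.2190 -0.9260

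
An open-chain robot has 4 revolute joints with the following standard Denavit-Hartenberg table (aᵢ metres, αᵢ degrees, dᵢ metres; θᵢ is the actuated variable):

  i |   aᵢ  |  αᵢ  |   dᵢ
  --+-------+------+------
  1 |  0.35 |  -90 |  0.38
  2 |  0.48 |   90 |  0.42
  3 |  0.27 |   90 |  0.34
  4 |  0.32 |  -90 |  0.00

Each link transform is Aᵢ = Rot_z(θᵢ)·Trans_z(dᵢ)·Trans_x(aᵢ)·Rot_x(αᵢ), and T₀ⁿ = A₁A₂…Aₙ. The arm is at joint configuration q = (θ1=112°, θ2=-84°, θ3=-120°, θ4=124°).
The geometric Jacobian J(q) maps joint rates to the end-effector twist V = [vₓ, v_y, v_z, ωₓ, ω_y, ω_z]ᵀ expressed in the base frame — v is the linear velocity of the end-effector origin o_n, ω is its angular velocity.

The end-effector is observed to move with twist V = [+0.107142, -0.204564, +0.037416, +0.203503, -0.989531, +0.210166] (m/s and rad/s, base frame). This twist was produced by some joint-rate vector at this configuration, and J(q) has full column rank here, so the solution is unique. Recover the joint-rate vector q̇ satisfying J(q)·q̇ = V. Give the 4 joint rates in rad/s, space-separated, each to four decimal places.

o_n = [-0.2389, -0.3193, 0.8754]
J₁: ẑ×o_n = [0.3193, -0.2389, 0.0000], ω = ẑ
J2: z=[-0.9272, -0.3746, 0.0000] o=[-0.1311, 0.3245, 0.3800] → [-0.1856, 0.4593, 0.5566, -0.9272, -0.3746, 0.0000]
J3: z=[0.3726, -0.9221, 0.1045] o=[-0.5393, 0.2137, 0.8574] → [0.0391, 0.0247, 0.0784, 0.3726, -0.9221, 0.1045]
J4: z=[-0.4297, -0.2712, -0.8613] o=[-0.1906, -0.0253, 0.7586] → [-0.2849, 0.0918, 0.1132, -0.4297, -0.2712, -0.8613]
q̇ = J⁺·V = [0.8250, -0.2310, 0.9240, 0.8260]

0.8250 -0.2310 0.9240 0.8260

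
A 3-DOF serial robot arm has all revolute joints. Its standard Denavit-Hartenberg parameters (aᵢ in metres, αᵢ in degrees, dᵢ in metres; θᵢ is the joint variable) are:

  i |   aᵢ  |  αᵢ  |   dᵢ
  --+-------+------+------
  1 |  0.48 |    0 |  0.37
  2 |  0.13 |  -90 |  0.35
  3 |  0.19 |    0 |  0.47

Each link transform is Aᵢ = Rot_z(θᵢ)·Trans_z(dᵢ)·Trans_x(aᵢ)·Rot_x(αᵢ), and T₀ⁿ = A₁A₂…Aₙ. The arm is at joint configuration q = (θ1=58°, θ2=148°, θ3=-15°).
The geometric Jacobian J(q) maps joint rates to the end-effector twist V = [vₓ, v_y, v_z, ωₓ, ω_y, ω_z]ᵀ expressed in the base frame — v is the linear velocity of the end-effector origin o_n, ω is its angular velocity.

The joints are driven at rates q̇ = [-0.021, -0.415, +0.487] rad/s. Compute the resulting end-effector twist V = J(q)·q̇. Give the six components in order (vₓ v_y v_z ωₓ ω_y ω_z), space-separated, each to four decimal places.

-0.2571 0.0172 -0.0894 0.2135 -0.4377 -0.4360

o_n = [0.1786, -0.1528, 0.7692]
J₁: ẑ×o_n = [0.1528, 0.1786, -0.0000], ω = ẑ
J2: z=[0.0000, 0.0000, 1.0000] o=[0.2544, 0.4071, 0.3700] → [0.5599, -0.0758, 0.0000, 0.0000, 0.0000, 1.0000]
J3: z=[0.4384, -0.8988, 0.0000] o=[0.1375, 0.3501, 0.7200] → [-0.0442, -0.0216, -0.1835, 0.4384, -0.8988, 0.0000]
V = J·q̇ = [-0.2571, 0.0172, -0.0894, 0.2135, -0.4377, -0.4360]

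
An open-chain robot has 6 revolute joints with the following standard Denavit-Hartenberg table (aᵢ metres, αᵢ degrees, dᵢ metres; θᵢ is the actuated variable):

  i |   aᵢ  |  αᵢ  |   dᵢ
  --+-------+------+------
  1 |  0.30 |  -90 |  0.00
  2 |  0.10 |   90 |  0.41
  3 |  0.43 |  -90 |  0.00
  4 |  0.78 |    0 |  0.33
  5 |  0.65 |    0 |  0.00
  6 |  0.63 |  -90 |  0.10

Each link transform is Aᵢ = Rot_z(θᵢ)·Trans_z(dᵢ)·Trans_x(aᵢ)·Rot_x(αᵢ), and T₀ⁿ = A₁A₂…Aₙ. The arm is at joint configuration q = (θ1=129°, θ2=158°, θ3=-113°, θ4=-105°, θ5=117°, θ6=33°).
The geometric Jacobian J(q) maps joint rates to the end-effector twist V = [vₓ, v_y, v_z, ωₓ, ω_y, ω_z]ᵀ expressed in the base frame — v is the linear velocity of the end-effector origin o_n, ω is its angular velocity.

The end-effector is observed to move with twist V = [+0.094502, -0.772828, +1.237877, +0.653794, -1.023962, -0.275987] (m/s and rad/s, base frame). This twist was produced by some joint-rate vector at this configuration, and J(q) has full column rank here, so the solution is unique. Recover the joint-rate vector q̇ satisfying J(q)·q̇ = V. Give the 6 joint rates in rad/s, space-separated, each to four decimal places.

0.4760 0.7310 0.2450 0.8250 0.8530 -0.1560

o_n = [0.5099, 0.9011, -0.1543]
J₁: ẑ×o_n = [-0.9011, 0.5099, 0.0000], ω = ẑ
J2: z=[-0.7771, -0.6293, 0.0000] o=[-0.1888, 0.2331, 0.0000] → [0.0971, -0.1199, -0.0794, -0.7771, -0.6293, 0.0000]
J3: z=[-0.2357, 0.2911, -0.9272] o=[-0.4491, -0.0969, -0.0375] → [0.8913, -0.9167, -0.5145, -0.2357, 0.2911, -0.9272]
J4: z=[0.8408, -0.4174, -0.3448] o=[-0.2395, 0.2732, 0.0255] → [0.2915, -0.1073, 0.8407, 0.8408, -0.4174, -0.3448]
J5: z=[0.8408, -0.4174, -0.3448] o=[-0.2381, 0.1810, -0.8164] → [-0.0281, -0.8146, 0.9176, 0.8408, -0.4174, -0.3448]
J6: z=[0.8408, -0.4174, -0.3448] o=[0.1037, 0.6890, -0.5981] → [-0.1121, -0.5132, 0.3478, 0.8408, -0.4174, -0.3448]
q̇ = J⁺·V = [0.4760, 0.7310, 0.2450, 0.8250, 0.8530, -0.1560]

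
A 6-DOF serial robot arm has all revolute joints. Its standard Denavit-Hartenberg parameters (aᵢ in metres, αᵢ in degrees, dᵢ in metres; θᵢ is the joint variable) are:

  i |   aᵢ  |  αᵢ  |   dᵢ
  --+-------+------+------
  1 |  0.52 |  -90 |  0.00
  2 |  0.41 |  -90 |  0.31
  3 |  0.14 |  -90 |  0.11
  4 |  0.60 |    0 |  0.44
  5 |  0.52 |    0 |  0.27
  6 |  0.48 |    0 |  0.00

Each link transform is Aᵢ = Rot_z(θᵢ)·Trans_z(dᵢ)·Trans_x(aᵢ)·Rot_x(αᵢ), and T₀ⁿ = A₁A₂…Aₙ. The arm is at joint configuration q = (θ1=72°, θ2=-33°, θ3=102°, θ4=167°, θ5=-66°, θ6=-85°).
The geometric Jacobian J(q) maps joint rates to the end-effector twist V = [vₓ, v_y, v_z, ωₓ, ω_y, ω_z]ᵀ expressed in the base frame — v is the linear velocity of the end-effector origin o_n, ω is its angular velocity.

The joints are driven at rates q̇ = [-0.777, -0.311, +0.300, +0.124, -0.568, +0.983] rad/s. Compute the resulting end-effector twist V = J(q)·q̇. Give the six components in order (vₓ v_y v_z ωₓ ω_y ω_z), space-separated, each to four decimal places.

o_n = [-0.5329, 0.1018, 0.4144]
J₁: ẑ×o_n = [-0.1018, -0.5329, 0.0000], ω = ẑ
J2: z=[-0.9511, 0.3090, 0.0000] o=[0.1607, 0.4945, 0.0000] → [0.1281, 0.3941, 0.5879, -0.9511, 0.3090, 0.0000]
J3: z=[0.1683, 0.5180, -0.8387] o=[-0.0279, 0.9174, 0.2233] → [-0.5850, 0.3914, 0.1243, 0.1683, 0.5180, -0.8387]
J4: z=[-0.4512, -0.7159, -0.5327] o=[0.1133, 0.9088, 0.1152] → [-0.6442, 0.4793, -0.0985, -0.4512, -0.7159, -0.5327]
J5: z=[-0.4512, -0.7159, -0.5327] o=[-0.6203, 0.7975, 0.0602] → [-0.6243, 0.1133, 0.3765, -0.4512, -0.7159, -0.5327]
J6: z=[-0.4512, -0.7159, -0.5327] o=[-0.9150, 0.3863, 0.3557] → [-0.1936, -0.1771, 0.4019, -0.4512, -0.7159, -0.5327]
V = J·q̇ = [-0.0519, 0.2299, 0.0235, 0.1031, -0.3266, -1.3157]

-0.0519 0.2299 0.0235 0.1031 -0.3266 -1.3157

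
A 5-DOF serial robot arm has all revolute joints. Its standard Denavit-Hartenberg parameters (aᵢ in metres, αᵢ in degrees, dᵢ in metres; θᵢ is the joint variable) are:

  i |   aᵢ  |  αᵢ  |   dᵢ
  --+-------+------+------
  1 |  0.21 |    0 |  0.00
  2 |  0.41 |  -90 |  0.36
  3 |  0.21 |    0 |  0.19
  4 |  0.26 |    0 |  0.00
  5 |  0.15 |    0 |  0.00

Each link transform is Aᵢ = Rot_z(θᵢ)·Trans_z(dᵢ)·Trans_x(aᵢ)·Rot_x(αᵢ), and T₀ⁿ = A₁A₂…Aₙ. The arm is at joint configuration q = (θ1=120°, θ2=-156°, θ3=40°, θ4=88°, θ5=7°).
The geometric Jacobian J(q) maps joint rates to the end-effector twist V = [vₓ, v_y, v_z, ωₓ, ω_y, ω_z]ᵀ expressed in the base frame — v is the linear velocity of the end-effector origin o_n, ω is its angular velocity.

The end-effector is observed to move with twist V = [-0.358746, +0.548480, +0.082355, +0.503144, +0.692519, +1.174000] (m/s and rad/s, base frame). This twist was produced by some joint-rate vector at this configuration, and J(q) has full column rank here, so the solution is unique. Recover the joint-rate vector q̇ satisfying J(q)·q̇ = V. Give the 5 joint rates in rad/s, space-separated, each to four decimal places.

0.6510 0.5230 0.7450 -0.0490 0.1600

o_n = [0.2532, 0.1565, -0.0859]
J₁: ẑ×o_n = [-0.1565, 0.2532, 0.0000], ω = ẑ
J2: z=[0.0000, 0.0000, 1.0000] o=[-0.1050, 0.1819, 0.0000] → [0.0254, 0.3582, -0.0000, 0.0000, 0.0000, 1.0000]
J3: z=[0.5878, 0.8090, 0.0000] o=[0.2267, -0.0591, 0.3600] → [-0.3608, 0.2621, 0.1053, 0.5878, 0.8090, 0.0000]
J4: z=[0.5878, 0.8090, 0.0000] o=[0.4685, 0.0000, 0.2250] → [-0.2516, 0.1828, 0.2661, 0.5878, 0.8090, 0.0000]
J5: z=[0.5878, 0.8090, 0.0000] o=[0.3390, 0.0941, 0.0201] → [-0.0858, 0.0623, 0.1061, 0.5878, 0.8090, 0.0000]
q̇ = J⁺·V = [0.6510, 0.5230, 0.7450, -0.0490, 0.1600]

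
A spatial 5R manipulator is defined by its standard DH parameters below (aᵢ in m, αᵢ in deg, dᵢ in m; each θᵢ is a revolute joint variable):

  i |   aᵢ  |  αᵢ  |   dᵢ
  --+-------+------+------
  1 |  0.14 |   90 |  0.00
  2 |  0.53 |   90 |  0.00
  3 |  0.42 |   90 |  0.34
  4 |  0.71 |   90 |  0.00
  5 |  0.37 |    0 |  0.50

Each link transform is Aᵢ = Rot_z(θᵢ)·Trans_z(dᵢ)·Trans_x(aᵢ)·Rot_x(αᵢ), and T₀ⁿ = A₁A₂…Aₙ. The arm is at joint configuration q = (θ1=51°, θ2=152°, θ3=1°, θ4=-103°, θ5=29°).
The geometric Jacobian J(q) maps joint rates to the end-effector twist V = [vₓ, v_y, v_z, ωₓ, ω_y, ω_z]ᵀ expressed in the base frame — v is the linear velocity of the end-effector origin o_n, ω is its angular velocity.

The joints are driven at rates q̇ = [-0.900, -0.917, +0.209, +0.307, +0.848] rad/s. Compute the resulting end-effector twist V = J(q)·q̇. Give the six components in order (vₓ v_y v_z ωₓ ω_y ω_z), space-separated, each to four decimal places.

o_n = [-0.3489, -0.1376, -0.3801]
J₁: ẑ×o_n = [0.1376, -0.3489, 0.0000], ω = ẑ
J2: z=[0.7771, -0.6293, 0.0000] o=[0.0881, 0.1088, 0.0000] → [0.2392, 0.2954, -0.4665, 0.7771, -0.6293, 0.0000]
J3: z=[0.2954, 0.3648, 0.8829] o=[-0.2064, -0.2549, 0.2488] → [-0.3330, 0.0599, 0.0867, 0.2954, 0.3648, 0.8829]
J4: z=[-0.7867, 0.6172, 0.0082] o=[-0.3336, -0.4236, 0.7462] → [-0.6975, -0.8862, -0.2155, -0.7867, 0.6172, 0.0082]
J5: z=[0.5946, 0.7613, -0.2587] o=[-0.4514, -0.5647, 0.0604] → [-0.2248, 0.2354, 0.1759, 0.5946, 0.7613, -0.2587]
V = J·q̇ = [-0.8176, -0.0168, 0.5289, -0.3882, 1.4884, -0.9324]

-0.8176 -0.0168 0.5289 -0.3882 1.4884 -0.9324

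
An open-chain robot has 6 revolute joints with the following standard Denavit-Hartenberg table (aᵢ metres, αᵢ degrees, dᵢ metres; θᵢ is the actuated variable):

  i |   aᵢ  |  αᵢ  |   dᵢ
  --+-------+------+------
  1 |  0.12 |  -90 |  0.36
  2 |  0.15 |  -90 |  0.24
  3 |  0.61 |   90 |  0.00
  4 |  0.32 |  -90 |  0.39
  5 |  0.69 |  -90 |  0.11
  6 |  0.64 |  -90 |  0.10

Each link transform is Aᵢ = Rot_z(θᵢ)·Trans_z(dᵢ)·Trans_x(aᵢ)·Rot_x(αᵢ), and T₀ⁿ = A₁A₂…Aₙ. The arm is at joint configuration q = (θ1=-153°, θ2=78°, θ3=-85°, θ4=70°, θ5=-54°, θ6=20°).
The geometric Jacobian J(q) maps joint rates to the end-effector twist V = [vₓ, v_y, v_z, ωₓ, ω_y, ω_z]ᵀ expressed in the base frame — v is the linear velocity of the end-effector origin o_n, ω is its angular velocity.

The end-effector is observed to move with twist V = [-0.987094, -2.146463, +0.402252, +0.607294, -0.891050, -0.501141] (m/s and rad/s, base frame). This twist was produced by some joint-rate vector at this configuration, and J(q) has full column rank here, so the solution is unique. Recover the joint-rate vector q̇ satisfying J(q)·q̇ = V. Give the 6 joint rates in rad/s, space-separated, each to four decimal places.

o_n = [1.6838, -0.7860, 1.2406]
J₁: ẑ×o_n = [0.7860, 1.6838, -0.0000], ω = ẑ
J2: z=[0.4540, -0.8910, 0.0000] o=[-0.1069, -0.0545, 0.3600] → [-0.7847, -0.3998, 1.2635, 0.4540, -0.8910, 0.0000]
J3: z=[0.8715, 0.4441, -0.2079] o=[-0.0258, -0.2825, 0.2133] → [0.3515, -1.2508, -1.1980, 0.8715, 0.4441, -0.2079]
J4: z=[0.2241, 0.0164, 0.9744] o=[0.2403, -0.8289, 0.1613] → [-0.0242, 1.1647, -0.0140, 0.2241, 0.0164, 0.9744]
J5: z=[-0.1117, 0.9937, 0.0090] o=[0.6375, -0.7871, 0.4695] → [0.7663, 0.0956, -1.0399, -0.1117, 0.9937, 0.0090]
J6: z=[0.6515, 0.0801, -0.7544] o=[1.1430, -0.6236, 0.9233] → [-0.0971, -0.6148, -0.1491, 0.6515, 0.0801, -0.7544]
q̇ = J⁺·V = [-0.4860, 0.3270, 0.9230, -0.2750, -0.9630, -0.6010]

-0.4860 0.3270 0.9230 -0.2750 -0.9630 -0.6010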